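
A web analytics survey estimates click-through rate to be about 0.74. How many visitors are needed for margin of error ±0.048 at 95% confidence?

n = z²p(1-p)/E² = 1.96²×0.74×0.26/0.048² = 320.8 → n = 321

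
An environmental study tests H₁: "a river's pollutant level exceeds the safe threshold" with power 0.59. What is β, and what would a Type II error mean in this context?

β = 1 - power = 1 - 0.59 = 0.41. A Type II error is failing to reject H₀ when H₀ is false (false negative) — here, failing to conclude that a river's pollutant level exceeds the safe threshold when in fact it is true. Consequence: allowing unsafe pollution to continue.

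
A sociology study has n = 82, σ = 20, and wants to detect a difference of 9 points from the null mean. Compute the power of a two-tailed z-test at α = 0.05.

SE = σ/√n = 20/√82 = 2.209. Non-centrality λ = d/SE = 9/2.209 = 4.075. Power ≈ Φ(λ - z_{α/2}) = Φ(4.075 - 1.96) = Φ(2.115) = 0.983.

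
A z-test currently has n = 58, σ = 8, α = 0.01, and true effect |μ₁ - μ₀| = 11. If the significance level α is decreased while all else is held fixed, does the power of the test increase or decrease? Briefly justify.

Power decreases: a smaller α raises the critical value, so less of the H₁ sampling distribution falls in the rejection region.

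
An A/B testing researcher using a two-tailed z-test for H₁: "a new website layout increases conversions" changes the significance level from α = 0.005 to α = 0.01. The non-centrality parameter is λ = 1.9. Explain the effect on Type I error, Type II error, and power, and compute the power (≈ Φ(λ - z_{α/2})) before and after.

Increasing α from 0.005 to 0.01:
• Type I error rate increases (α is the Type I rate by definition).
• Critical value moves from z_{α/2} = 2.807 to 2.576, so power = Φ(λ - z_{α/2}) goes from Φ(1.9 - 2.807) = 0.182 to Φ(1.9 - 2.576) = 0.25.
• Type II error rate β = 1 - power therefore decreases (0.818 → 0.75).
Appropriate when false negatives are costly — here, discarding a layout that would have improved conversions — lost revenue.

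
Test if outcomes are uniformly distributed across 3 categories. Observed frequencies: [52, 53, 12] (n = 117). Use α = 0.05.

Expected = 39 each. χ² = Σ(O-E)²/E = 28.051. df = 2, critical value = 5.991. Reject H₀.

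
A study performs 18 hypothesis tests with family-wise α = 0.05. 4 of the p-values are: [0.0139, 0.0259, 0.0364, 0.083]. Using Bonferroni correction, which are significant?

Bonferroni α = 0.05/18 = 0.00278. None of the given p-values are significant.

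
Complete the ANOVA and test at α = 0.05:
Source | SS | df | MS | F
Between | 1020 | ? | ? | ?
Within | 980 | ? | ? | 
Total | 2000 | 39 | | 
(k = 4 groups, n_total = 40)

df_between = 3, df_within = 36. MS_between = 340.0, MS_within = 27.22. F = 12.49, F_crit ≈ 2.866. Reject H₀.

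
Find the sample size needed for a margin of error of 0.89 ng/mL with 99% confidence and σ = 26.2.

n = (z*σ/E)² = (2.576×26.2/0.89)² = 5750.6 → n = 5751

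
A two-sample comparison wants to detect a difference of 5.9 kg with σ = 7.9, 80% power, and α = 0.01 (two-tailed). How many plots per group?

n per group = 2(z_α/2 + z_β)²σ²/d² = 2×(2.576 + 0.84)²×7.9²/5.9² = 41.8 → n = 42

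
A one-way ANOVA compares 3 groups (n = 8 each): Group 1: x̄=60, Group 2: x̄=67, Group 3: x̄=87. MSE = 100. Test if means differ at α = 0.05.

Grand mean = 71.33. SS_between = 3141.33, MS_between = 1570.67. F = 15.707, F_crit ≈ 3.467. Reject H₀.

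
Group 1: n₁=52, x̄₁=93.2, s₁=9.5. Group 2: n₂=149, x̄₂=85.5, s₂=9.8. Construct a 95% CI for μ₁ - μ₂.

Difference = 7.7. SE = √(9.5²/52 + 9.8²/149) = 1.543. CI = (4.68, 10.72)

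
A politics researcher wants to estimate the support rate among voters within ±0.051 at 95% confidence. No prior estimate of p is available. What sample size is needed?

Conservative approach: use p = 0.5 (maximizes p(1-p) = 0.25). n = z²(0.25)/E² = 1.96²×0.25/0.051² = 369.2 → n = 370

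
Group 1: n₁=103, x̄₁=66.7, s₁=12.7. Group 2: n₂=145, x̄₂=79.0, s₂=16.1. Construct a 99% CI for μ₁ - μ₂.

Difference = -12.3. SE = √(12.7²/103 + 16.1²/145) = 1.831. CI = (-17.02, -7.58)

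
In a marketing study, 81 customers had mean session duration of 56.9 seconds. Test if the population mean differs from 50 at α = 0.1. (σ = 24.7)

z = (x̄ - μ₀)/(σ/√n) = (56.9 - 50)/(24.7/√81) = 2.514. Critical value: ±1.645. Since |2.514| > 1.645, Reject H₀.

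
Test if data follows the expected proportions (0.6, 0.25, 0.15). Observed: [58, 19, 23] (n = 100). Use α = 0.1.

Expected: [60.0, 25.0, 15.0]. χ² = 5.773. df = 2, critical = 4.605. Reject H₀.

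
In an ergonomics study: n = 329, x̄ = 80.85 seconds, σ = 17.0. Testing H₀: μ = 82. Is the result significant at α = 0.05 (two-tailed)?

z = (80.85 - 82)/(17.0/√329) = -1.227. Since |z| ≤ 1.96, not significant at α = 0.05.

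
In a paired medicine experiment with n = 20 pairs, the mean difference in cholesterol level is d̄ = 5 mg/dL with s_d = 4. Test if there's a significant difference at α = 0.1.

t = d̄/(s_d/√n) = 5/(4/√20) = 5.59. df = 19, critical t = ±1.729. Reject H₀.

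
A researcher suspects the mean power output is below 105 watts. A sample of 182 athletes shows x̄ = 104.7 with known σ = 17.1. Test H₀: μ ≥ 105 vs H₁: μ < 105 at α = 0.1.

z = -0.237. Critical value: -1.28. Fail to reject H₀.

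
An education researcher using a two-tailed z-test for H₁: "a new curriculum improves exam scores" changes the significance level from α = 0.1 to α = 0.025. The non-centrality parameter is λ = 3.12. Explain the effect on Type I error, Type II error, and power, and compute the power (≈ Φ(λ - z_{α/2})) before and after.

Decreasing α from 0.1 to 0.025:
• Type I error rate decreases (α is the Type I rate by definition).
• Critical value moves from z_{α/2} = 1.645 to 2.241, so power = Φ(λ - z_{α/2}) goes from Φ(3.12 - 1.645) = 0.93 to Φ(3.12 - 2.241) = 0.81.
• Type II error rate β = 1 - power therefore increases (0.07 → 0.19).
Appropriate when false positives are costly — here, adopting a curriculum that gives no real benefit — disruption for nothing.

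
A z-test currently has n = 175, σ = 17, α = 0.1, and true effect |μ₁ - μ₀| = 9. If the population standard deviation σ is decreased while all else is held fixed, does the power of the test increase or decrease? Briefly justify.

Power increases: a smaller σ shrinks the standard error σ/√n, moving the sampling distribution under H₁ further from the critical value.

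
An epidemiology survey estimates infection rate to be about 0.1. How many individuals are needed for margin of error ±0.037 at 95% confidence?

n = z²p(1-p)/E² = 1.96²×0.1×0.9/0.037² = 252.6 → n = 253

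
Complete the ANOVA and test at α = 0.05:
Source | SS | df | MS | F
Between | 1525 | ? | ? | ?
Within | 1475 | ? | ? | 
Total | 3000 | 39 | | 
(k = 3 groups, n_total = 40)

df_between = 2, df_within = 37. MS_between = 762.5, MS_within = 39.86. F = 19.127, F_crit ≈ 3.252. Reject H₀.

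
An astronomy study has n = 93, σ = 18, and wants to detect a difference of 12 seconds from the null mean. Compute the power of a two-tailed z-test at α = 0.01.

SE = σ/√n = 18/√93 = 1.867. Non-centrality λ = d/SE = 12/1.867 = 6.429. Power ≈ Φ(λ - z_{α/2}) = Φ(6.429 - 2.576) = Φ(3.853) = 1.0.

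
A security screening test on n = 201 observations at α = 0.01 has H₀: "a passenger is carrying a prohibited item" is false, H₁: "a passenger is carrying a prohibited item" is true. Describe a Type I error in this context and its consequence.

Type I error: rejecting H₀ when it is true — concluding that a passenger is carrying a prohibited item when in fact it is not. Consequence: detaining an innocent passenger — delay and inconvenience.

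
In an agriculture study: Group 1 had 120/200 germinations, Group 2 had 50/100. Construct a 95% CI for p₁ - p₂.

p̂₁ = 0.6, p̂₂ = 0.5. Difference = 0.1. CI = (-0.019, 0.219)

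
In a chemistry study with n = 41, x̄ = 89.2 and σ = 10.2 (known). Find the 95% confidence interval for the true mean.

CI = x̄ ± z*(σ/√n) = 89.2 ± 1.96(10.2/√41) = 89.2 ± 3.12 = (86.08, 92.32)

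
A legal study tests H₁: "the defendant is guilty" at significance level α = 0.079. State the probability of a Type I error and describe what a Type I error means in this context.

P(Type I error) = α = 0.079. A Type I error is rejecting H₀ when H₀ is actually true (false positive) — here, concluding that the defendant is guilty when in fact this is not the case. Consequence: convicting an innocent person.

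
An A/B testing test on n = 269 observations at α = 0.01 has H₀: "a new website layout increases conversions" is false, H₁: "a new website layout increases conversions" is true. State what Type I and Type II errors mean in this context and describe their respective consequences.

Type I (false positive): concluding that a new website layout increases conversions when it is not — rolling out a layout that doesn't actually help — wasted engineering effort. Type II (false negative): failing to conclude that a new website layout increases conversions when it is — discarding a layout that would have improved conversions — lost revenue. Which is costlier depends on domain priorities and is a judgement call rather than a statistical fact.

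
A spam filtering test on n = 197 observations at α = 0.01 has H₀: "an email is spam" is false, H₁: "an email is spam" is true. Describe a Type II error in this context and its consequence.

Type II error: failing to reject H₀ when it is false — concluding that an email is spam is not supported when in fact it is. Consequence: a spam email lands in the inbox.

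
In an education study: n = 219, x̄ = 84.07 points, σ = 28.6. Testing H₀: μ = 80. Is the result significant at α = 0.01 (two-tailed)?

z = (84.07 - 80)/(28.6/√219) = 2.106. Since |z| ≤ 2.576, not significant at α = 0.01.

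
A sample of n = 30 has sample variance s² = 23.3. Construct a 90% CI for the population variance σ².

df = 29. χ²_{0.05} = 42.557, χ²_{0.95} = 17.708. CI for σ² = ((n-1)s²/χ²_{α/2}, (n-1)s²/χ²_{1-α/2}) = (29·23.3/42.557, 29·23.3/17.708) = (15.88, 38.16)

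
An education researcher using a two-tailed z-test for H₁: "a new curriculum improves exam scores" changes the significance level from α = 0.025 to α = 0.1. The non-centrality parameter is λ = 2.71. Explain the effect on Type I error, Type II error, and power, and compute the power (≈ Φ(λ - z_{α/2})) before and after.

Increasing α from 0.025 to 0.1:
• Type I error rate increases (α is the Type I rate by definition).
• Critical value moves from z_{α/2} = 2.241 to 1.645, so power = Φ(λ - z_{α/2}) goes from Φ(2.71 - 2.241) = 0.68 to Φ(2.71 - 1.645) = 0.857.
• Type II error rate β = 1 - power therefore decreases (0.32 → 0.143).
Appropriate when false negatives are costly — here, keeping the old curriculum when the new one would have helped students.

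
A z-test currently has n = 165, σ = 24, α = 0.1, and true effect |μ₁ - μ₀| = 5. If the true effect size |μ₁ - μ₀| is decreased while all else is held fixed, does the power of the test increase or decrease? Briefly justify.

Power decreases: a smaller true effect decreases the non-centrality λ = |μ₁ - μ₀|/(σ/√n).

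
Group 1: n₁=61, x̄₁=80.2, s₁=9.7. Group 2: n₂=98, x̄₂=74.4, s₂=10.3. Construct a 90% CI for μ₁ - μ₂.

Difference = 5.8. SE = √(9.7²/61 + 10.3²/98) = 1.62. CI = (3.13, 8.47)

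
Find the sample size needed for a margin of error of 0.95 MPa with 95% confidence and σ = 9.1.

n = (z*σ/E)² = (1.96×9.1/0.95)² = 352.5 → n = 353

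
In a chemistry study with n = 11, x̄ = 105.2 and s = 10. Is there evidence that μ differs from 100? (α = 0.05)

t = (x̄ - μ₀)/(s/√n) = (105.2 - 100)/(10/√11) = 1.725. df = 10, critical t = ±2.228. Fail to reject H₀.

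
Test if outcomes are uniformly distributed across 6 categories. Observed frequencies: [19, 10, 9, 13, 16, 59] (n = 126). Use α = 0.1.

Expected = 21 each. χ² = Σ(O-E)²/E = 85.81. df = 5, critical value = 9.236. Reject H₀.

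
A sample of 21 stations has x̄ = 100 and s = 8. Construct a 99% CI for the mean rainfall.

CI = x̄ ± t*(s/√n) = 100 ± 2.845(8/√21) = (95.03, 104.97)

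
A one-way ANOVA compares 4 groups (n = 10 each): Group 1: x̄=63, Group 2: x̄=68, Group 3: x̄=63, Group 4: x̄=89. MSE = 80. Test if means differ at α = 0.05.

Grand mean = 70.75. SS_between = 4607.5, MS_between = 1535.83. F = 19.198, F_crit ≈ 2.866. Reject H₀.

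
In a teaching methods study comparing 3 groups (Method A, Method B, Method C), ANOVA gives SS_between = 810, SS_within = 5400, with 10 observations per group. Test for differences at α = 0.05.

df_between = 2, df_within = 27. F = MS_between/MS_within = 405.0/200.0 = 2.025. F_crit ≈ 3.354. Fail to reject H₀.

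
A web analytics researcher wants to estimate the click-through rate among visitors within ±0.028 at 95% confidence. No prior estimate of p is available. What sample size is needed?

Conservative approach: use p = 0.5 (maximizes p(1-p) = 0.25). n = z²(0.25)/E² = 1.96²×0.25/0.028² = 1225.0 → n = 1225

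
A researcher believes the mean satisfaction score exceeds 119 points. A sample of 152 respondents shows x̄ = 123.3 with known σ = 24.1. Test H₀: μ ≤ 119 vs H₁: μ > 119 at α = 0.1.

z = 2.2. Critical value: 1.28. Reject H₀.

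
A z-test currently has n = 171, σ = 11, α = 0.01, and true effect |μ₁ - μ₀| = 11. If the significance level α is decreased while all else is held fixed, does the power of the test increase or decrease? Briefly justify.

Power decreases: a smaller α raises the critical value, so less of the H₁ sampling distribution falls in the rejection region.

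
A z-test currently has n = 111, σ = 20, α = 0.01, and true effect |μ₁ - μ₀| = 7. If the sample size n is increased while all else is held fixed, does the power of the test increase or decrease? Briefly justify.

Power increases: a larger n shrinks the standard error σ/√n, moving the sampling distribution under H₁ further from the critical value.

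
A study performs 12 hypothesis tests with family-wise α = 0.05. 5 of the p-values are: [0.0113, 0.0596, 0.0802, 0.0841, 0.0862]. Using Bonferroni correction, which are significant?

Bonferroni α = 0.05/12 = 0.00417. None of the given p-values are significant.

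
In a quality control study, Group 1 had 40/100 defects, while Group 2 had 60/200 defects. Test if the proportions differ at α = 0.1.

p̂₁ = 0.4, p̂₂ = 0.3, pooled p̂ = 0.333. z = 1.732. Critical: ±1.645. Reject H₀.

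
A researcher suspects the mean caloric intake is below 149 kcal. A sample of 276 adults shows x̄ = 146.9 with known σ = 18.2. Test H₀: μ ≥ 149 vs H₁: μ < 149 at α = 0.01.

z = -1.917. Critical value: -2.33. Fail to reject H₀.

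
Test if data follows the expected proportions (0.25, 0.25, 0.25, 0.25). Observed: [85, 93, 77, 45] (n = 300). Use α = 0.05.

Expected: [75.0, 75.0, 75.0, 75.0]. χ² = 17.707. df = 3, critical = 7.815. Reject H₀.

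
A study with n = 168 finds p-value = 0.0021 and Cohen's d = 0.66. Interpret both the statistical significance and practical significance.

Statistically significant (p = 0.0021 < 0.05). Cohen's d = 0.66 indicates a medium effect size. Both statistical and practical significance should be considered.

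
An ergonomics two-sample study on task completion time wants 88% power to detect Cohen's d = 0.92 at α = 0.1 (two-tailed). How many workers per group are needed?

z_{α/2} = 1.645, z_β = Φ⁻¹(0.88) = 1.175. For large effect (d = 0.92): n per group = 2(z_{α/2} + z_β)²/d² = 2(1.645 + 1.175)²/0.92² = 18.8 → 19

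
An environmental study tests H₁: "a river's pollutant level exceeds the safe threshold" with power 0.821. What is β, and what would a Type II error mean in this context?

β = 1 - power = 1 - 0.821 = 0.179. A Type II error is failing to reject H₀ when H₀ is false (false negative) — here, failing to conclude that a river's pollutant level exceeds the safe threshold when in fact it is true. Consequence: allowing unsafe pollution to continue.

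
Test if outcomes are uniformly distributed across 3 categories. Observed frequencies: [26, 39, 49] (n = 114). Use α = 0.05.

Expected = 38 each. χ² = Σ(O-E)²/E = 7.0. df = 2, critical value = 5.991. Reject H₀.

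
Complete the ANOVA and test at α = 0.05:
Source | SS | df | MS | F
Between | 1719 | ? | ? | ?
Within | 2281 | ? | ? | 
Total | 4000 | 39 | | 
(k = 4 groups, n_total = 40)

df_between = 3, df_within = 36. MS_between = 573.0, MS_within = 63.36. F = 9.043, F_crit ≈ 2.866. Reject H₀.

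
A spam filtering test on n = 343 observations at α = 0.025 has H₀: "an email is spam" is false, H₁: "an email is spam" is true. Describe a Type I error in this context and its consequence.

Type I error: rejecting H₀ when it is true — concluding that an email is spam when in fact it is not. Consequence: a legitimate email is sent to the spam folder and the user misses it.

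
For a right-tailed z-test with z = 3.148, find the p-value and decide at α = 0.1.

p = P(Z > 3.148) = 1 - Φ(3.148) ≈ 0.0008. Since p < 0.1, reject H₀ (significant) at α = 0.1.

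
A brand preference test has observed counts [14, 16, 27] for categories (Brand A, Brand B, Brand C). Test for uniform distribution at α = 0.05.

Expected = 19 each. χ² = Σ(O-E)²/E = 5.158. df = 2, critical value = 5.991. Fail to reject H₀.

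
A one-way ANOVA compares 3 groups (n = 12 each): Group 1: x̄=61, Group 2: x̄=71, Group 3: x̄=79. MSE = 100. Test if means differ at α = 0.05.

Grand mean = 70.33. SS_between = 1952.0, MS_between = 976.0. F = 9.76, F_crit ≈ 3.285. Reject H₀.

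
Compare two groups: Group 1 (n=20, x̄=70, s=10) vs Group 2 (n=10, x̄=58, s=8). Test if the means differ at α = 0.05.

Pooled sp = 9.4. t = 3.295, df = 28. Critical t = ±2.048. Reject H₀.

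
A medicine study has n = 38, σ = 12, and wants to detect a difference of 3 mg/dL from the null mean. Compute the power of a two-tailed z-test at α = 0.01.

SE = σ/√n = 12/√38 = 1.947. Non-centrality λ = d/SE = 3/1.947 = 1.541. Power ≈ Φ(λ - z_{α/2}) = Φ(1.541 - 2.576) = Φ(-1.035) = 0.15.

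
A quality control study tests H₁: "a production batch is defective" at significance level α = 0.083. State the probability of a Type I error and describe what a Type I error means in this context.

P(Type I error) = α = 0.083. A Type I error is rejecting H₀ when H₀ is actually true (false positive) — here, concluding that a production batch is defective when in fact this is not the case. Consequence: scrapping a good batch — wasted material and cost for no reason.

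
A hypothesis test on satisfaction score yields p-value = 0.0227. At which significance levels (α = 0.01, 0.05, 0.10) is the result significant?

p = 0.0227. Significant at: α = 0.05, 0.1.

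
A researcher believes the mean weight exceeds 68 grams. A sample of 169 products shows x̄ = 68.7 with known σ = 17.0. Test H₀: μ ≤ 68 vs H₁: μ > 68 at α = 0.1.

z = 0.535. Critical value: 1.28. Fail to reject H₀.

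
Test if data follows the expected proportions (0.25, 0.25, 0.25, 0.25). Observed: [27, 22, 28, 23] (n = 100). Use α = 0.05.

Expected: [25.0, 25.0, 25.0, 25.0]. χ² = 1.04. df = 3, critical = 7.815. Fail to reject H₀.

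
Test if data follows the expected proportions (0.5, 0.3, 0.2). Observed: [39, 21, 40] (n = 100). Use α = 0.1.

Expected: [50.0, 30.0, 20.0]. χ² = 25.12. df = 2, critical = 4.605. Reject H₀.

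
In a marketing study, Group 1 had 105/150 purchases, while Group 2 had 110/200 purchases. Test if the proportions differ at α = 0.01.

p̂₁ = 0.7, p̂₂ = 0.55, pooled p̂ = 0.614. z = 2.853. Critical: ±2.576. Reject H₀.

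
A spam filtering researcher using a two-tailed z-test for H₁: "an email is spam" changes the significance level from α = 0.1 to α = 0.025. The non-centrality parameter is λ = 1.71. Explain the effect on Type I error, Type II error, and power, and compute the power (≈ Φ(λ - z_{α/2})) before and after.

Decreasing α from 0.1 to 0.025:
• Type I error rate decreases (α is the Type I rate by definition).
• Critical value moves from z_{α/2} = 1.645 to 2.241, so power = Φ(λ - z_{α/2}) goes from Φ(1.71 - 1.645) = 0.526 to Φ(1.71 - 2.241) = 0.298.
• Type II error rate β = 1 - power therefore increases (0.474 → 0.702).
Appropriate when false positives are costly — here, a legitimate email is sent to the spam folder and the user misses it.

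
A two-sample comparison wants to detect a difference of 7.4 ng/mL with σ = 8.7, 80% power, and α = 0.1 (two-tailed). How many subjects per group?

n per group = 2(z_α/2 + z_β)²σ²/d² = 2×(1.645 + 0.84)²×8.7²/7.4² = 17.1 → n = 18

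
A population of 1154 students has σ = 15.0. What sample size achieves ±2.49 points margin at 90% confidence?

Without FPC: n₀ = (1.645×15.0/2.49)² = 98.201. With FPC: n = n₀N/(n₀+N-1) = 90.6 → n = 91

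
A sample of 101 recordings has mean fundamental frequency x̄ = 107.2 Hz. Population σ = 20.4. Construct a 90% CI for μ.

CI = x̄ ± z*(σ/√n) = 107.2 ± 1.645(20.4/√101) = 107.2 ± 3.34 = (103.86, 110.54)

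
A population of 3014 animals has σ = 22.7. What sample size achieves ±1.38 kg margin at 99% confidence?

Without FPC: n₀ = (2.576×22.7/1.38)² = 1795.499. With FPC: n = n₀N/(n₀+N-1) = 1125.4 → n = 1126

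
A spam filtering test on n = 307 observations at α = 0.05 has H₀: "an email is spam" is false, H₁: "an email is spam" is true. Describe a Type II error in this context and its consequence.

Type II error: failing to reject H₀ when it is false — concluding that an email is spam is not supported when in fact it is. Consequence: a spam email lands in the inbox.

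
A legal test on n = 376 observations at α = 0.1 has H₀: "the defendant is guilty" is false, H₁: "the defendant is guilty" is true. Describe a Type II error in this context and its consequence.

Type II error: failing to reject H₀ when it is false — concluding that the defendant is guilty is not supported when in fact it is. Consequence: acquitting a guilty person.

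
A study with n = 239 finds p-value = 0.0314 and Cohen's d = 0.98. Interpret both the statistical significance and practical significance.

Statistically significant (p = 0.0314 < 0.05). Cohen's d = 0.98 indicates a large effect size. Both statistical and practical significance should be considered.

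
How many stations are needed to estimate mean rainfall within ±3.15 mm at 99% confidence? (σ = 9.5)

n = (z*σ/E)² = (2.576×9.5/3.15)² = 60.4 → n = 61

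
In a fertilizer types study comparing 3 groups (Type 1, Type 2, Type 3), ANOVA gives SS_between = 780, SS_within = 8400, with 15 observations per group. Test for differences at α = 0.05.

df_between = 2, df_within = 42. F = MS_between/MS_within = 390.0/200.0 = 1.95. F_crit ≈ 3.22. Fail to reject H₀.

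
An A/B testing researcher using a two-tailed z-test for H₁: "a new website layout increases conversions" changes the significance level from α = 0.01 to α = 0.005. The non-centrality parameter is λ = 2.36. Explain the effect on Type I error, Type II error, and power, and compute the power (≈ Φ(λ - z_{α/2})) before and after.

Decreasing α from 0.01 to 0.005:
• Type I error rate decreases (α is the Type I rate by definition).
• Critical value moves from z_{α/2} = 2.576 to 2.807, so power = Φ(λ - z_{α/2}) goes from Φ(2.36 - 2.576) = 0.414 to Φ(2.36 - 2.807) = 0.327.
• Type II error rate β = 1 - power therefore increases (0.586 → 0.673).
Appropriate when false positives are costly — here, rolling out a layout that doesn't actually help — wasted engineering effort.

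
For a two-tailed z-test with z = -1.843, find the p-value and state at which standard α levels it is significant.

p = 2·P(Z > |-1.843|) = 2·(1 - Φ(1.843)) ≈ 0.0653. Significant at α = 0.1.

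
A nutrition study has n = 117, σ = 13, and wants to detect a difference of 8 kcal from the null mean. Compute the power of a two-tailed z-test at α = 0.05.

SE = σ/√n = 13/√117 = 1.202. Non-centrality λ = d/SE = 8/1.202 = 6.656. Power ≈ Φ(λ - z_{α/2}) = Φ(6.656 - 1.96) = Φ(4.696) = 1.0.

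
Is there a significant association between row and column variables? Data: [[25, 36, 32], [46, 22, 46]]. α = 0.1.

χ² = 10.077. df = 2, critical = 4.605. Reject H₀. Variables are dependent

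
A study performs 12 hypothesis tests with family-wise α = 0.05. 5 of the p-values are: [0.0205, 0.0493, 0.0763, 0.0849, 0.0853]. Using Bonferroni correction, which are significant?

Bonferroni α = 0.05/12 = 0.00417. None of the given p-values are significant.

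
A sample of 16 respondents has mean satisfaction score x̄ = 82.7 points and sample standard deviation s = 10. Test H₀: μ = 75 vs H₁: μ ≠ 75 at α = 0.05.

t = (x̄ - μ₀)/(s/√n) = (82.7 - 75)/(10/√16) = 3.08. df = 15, critical t = ±2.131. Reject H₀.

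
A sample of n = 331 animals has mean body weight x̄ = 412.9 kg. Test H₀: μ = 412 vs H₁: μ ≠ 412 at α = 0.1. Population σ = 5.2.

z = (x̄ - μ₀)/(σ/√n) = (412.9 - 412)/(5.2/√331) = 3.149. Critical value: ±1.645. Since |3.149| > 1.645, Reject H₀.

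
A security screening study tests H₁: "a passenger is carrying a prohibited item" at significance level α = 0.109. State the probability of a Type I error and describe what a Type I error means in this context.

P(Type I error) = α = 0.109. A Type I error is rejecting H₀ when H₀ is actually true (false positive) — here, concluding that a passenger is carrying a prohibited item when in fact this is not the case. Consequence: detaining an innocent passenger — delay and inconvenience.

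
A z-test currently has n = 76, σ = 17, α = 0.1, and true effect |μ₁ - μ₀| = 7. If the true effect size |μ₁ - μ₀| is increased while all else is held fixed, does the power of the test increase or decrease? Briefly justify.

Power increases: a larger true effect increases the non-centrality λ = |μ₁ - μ₀|/(σ/√n).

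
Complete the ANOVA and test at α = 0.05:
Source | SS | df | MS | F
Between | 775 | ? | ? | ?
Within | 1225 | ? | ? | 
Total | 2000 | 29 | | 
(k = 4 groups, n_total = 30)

df_between = 3, df_within = 26. MS_between = 258.33, MS_within = 47.12. F = 5.483, F_crit ≈ 2.975. Reject H₀.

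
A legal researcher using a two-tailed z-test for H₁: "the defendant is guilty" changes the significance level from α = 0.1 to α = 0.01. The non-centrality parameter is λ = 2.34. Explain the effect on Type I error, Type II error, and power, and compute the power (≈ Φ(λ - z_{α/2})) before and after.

Decreasing α from 0.1 to 0.01:
• Type I error rate decreases (α is the Type I rate by definition).
• Critical value moves from z_{α/2} = 1.645 to 2.576, so power = Φ(λ - z_{α/2}) goes from Φ(2.34 - 1.645) = 0.756 to Φ(2.34 - 2.576) = 0.407.
• Type II error rate β = 1 - power therefore increases (0.244 → 0.593).
Appropriate when false positives are costly — here, convicting an innocent person.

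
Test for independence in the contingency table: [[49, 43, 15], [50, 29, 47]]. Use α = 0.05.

χ² = 17.818. df = 2, critical = 5.991. Reject H₀. Variables are dependent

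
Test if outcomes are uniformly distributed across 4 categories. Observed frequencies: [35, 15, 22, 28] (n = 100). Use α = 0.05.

Expected = 25 each. χ² = Σ(O-E)²/E = 8.72. df = 3, critical value = 7.815. Reject H₀.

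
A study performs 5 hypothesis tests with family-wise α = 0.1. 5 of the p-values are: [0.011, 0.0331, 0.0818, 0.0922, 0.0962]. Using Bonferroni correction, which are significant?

Bonferroni α = 0.1/5 = 0.02. Significant p-values: [0.011]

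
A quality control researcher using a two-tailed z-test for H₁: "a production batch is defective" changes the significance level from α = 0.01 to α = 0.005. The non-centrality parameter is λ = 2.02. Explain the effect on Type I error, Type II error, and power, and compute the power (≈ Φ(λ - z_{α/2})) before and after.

Decreasing α from 0.01 to 0.005:
• Type I error rate decreases (α is the Type I rate by definition).
• Critical value moves from z_{α/2} = 2.576 to 2.807, so power = Φ(λ - z_{α/2}) goes from Φ(2.02 - 2.576) = 0.289 to Φ(2.02 - 2.807) = 0.216.
• Type II error rate β = 1 - power therefore increases (0.711 → 0.784).
Appropriate when false positives are costly — here, scrapping a good batch — wasted material and cost for no reason.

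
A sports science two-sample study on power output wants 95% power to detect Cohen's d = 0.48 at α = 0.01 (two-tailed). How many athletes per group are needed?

z_{α/2} = 2.576, z_β = Φ⁻¹(0.95) = 1.645. For small effect (d = 0.48): n per group = 2(z_{α/2} + z_β)²/d² = 2(2.576 + 1.645)²/0.48² = 154.7 → 155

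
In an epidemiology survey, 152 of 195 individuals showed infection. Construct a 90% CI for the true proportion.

p̂ = 0.779. CI = p̂ ± z*√(p̂(1-p̂)/n) = (0.731, 0.828)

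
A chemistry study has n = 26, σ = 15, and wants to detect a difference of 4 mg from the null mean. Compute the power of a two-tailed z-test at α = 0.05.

SE = σ/√n = 15/√26 = 2.942. Non-centrality λ = d/SE = 4/2.942 = 1.36. Power ≈ Φ(λ - z_{α/2}) = Φ(1.36 - 1.96) = Φ(-0.6) = 0.274.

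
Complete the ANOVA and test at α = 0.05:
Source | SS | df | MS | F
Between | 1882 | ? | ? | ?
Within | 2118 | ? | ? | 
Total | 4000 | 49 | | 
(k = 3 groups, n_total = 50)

df_between = 2, df_within = 47. MS_between = 941.0, MS_within = 45.06. F = 20.881, F_crit ≈ 3.195. Reject H₀.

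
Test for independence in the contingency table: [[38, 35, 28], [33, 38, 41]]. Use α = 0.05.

χ² = 2.363. df = 2, critical = 5.991. Fail to reject H₀. No evidence of dependence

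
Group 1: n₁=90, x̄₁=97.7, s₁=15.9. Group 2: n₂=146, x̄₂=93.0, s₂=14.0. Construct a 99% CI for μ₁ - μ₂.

Difference = 4.7. SE = √(15.9²/90 + 14.0²/146) = 2.038. CI = (-0.55, 9.95)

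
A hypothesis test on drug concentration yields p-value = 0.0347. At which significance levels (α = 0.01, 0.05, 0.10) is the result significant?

p = 0.0347. Significant at: α = 0.05, 0.1.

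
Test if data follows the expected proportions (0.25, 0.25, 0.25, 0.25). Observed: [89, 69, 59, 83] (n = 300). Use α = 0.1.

Expected: [75.0, 75.0, 75.0, 75.0]. χ² = 7.36. df = 3, critical = 6.251. Reject H₀.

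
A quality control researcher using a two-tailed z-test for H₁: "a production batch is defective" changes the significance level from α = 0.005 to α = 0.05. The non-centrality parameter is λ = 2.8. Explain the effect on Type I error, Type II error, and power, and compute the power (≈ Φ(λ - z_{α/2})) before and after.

Increasing α from 0.005 to 0.05:
• Type I error rate increases (α is the Type I rate by definition).
• Critical value moves from z_{α/2} = 2.807 to 1.96, so power = Φ(λ - z_{α/2}) goes from Φ(2.8 - 2.807) = 0.497 to Φ(2.8 - 1.96) = 0.8.
• Type II error rate β = 1 - power therefore decreases (0.503 → 0.2).
Appropriate when false negatives are costly — here, shipping a defective batch — faulty products reach customers.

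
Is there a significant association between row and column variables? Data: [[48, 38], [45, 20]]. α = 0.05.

χ² = 2.817. df = 1, critical = 3.841. Fail to reject H₀. No evidence of dependence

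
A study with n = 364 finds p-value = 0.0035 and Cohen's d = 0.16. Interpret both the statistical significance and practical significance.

Statistically significant (p = 0.0035 < 0.05). Cohen's d = 0.16 indicates a very small effect size. Both statistical and practical significance should be considered.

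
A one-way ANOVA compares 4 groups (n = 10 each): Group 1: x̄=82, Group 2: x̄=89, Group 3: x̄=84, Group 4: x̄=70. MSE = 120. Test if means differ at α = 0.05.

Grand mean = 81.25. SS_between = 1947.5, MS_between = 649.17. F = 5.41, F_crit ≈ 2.866. Reject H₀.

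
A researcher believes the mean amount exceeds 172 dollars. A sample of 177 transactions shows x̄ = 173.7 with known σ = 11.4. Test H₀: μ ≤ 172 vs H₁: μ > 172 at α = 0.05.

z = 1.984. Critical value: 1.645. Reject H₀.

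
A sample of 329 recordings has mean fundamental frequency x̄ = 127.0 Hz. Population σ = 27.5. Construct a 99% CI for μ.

CI = x̄ ± z*(σ/√n) = 127.0 ± 2.576(27.5/√329) = 127.0 ± 3.91 = (123.09, 130.91)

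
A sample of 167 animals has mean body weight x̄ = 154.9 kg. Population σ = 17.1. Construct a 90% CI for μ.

CI = x̄ ± z*(σ/√n) = 154.9 ± 1.645(17.1/√167) = 154.9 ± 2.18 = (152.72, 157.08)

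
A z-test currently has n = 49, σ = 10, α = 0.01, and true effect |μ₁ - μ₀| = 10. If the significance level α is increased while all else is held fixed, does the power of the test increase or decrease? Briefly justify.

Power increases: a larger α lowers the critical value, so more of the H₁ sampling distribution falls in the rejection region.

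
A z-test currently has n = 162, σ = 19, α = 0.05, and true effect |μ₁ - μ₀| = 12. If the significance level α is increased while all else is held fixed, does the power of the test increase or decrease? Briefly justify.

Power increases: a larger α lowers the critical value, so more of the H₁ sampling distribution falls in the rejection region.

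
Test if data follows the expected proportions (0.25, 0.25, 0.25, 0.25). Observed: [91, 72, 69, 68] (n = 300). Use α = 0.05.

Expected: [75.0, 75.0, 75.0, 75.0]. χ² = 4.667. df = 3, critical = 7.815. Fail to reject H₀.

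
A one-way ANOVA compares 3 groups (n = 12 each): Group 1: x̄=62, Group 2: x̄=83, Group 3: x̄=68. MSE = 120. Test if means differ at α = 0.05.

Grand mean = 71.0. SS_between = 2808.0, MS_between = 1404.0. F = 11.7, F_crit ≈ 3.285. Reject H₀.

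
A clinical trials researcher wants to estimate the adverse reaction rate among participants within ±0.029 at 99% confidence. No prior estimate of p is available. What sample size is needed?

Conservative approach: use p = 0.5 (maximizes p(1-p) = 0.25). n = z²(0.25)/E² = 2.576²×0.25/0.029² = 1972.6 → n = 1973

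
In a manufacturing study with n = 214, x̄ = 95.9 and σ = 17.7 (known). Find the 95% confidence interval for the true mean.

CI = x̄ ± z*(σ/√n) = 95.9 ± 1.96(17.7/√214) = 95.9 ± 2.37 = (93.53, 98.27)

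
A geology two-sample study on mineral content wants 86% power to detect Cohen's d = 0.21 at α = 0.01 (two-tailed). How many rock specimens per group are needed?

z_{α/2} = 2.576, z_β = Φ⁻¹(0.86) = 1.08. For small effect (d = 0.21): n per group = 2(z_{α/2} + z_β)²/d² = 2(2.576 + 1.08)²/0.21² = 606.2 → 607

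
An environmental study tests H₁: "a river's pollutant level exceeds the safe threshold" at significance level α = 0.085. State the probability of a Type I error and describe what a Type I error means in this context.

P(Type I error) = α = 0.085. A Type I error is rejecting H₀ when H₀ is actually true (false positive) — here, concluding that a river's pollutant level exceeds the safe threshold when in fact this is not the case. Consequence: shutting down a compliant factory unnecessarily.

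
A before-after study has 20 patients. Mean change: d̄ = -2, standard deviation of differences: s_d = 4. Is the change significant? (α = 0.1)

t = d̄/(s_d/√n) = -2/(4/√20) = -2.236. df = 19, critical t = ±1.729. Reject H₀.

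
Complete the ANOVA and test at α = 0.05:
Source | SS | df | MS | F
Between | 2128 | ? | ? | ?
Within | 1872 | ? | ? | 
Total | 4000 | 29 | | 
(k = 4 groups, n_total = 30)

df_between = 3, df_within = 26. MS_between = 709.33, MS_within = 72.0. F = 9.852, F_crit ≈ 2.975. Reject H₀.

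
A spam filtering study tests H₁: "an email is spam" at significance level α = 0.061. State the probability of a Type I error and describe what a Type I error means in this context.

P(Type I error) = α = 0.061. A Type I error is rejecting H₀ when H₀ is actually true (false positive) — here, concluding that an email is spam when in fact this is not the case. Consequence: a legitimate email is sent to the spam folder and the user misses it.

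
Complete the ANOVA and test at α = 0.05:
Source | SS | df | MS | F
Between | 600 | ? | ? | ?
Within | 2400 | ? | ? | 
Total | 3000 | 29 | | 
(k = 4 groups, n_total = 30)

df_between = 3, df_within = 26. MS_between = 200.0, MS_within = 92.31. F = 2.167, F_crit ≈ 2.975. Fail to reject H₀.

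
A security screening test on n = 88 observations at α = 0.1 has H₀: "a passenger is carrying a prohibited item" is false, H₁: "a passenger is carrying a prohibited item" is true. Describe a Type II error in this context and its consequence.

Type II error: failing to reject H₀ when it is false — concluding that a passenger is carrying a prohibited item is not supported when in fact it is. Consequence: letting a prohibited item through — security breach.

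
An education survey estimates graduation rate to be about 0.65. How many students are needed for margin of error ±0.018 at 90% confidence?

n = z²p(1-p)/E² = 1.645²×0.65×0.35/0.018² = 1900.1 → n = 1901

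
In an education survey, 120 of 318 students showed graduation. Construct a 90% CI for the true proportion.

p̂ = 0.377. CI = p̂ ± z*√(p̂(1-p̂)/n) = (0.333, 0.422)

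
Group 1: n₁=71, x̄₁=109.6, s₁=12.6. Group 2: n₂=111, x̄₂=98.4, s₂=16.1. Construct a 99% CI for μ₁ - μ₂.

Difference = 11.2. SE = √(12.6²/71 + 16.1²/111) = 2.138. CI = (5.69, 16.71)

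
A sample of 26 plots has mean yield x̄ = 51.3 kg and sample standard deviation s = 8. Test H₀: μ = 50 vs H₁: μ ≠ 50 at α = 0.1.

t = (x̄ - μ₀)/(s/√n) = (51.3 - 50)/(8/√26) = 0.829. df = 25, critical t = ±1.708. Fail to reject H₀.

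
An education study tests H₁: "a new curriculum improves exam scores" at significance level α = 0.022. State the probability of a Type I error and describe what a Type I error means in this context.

P(Type I error) = α = 0.022. A Type I error is rejecting H₀ when H₀ is actually true (false positive) — here, concluding that a new curriculum improves exam scores when in fact this is not the case. Consequence: adopting a curriculum that gives no real benefit — disruption for nothing.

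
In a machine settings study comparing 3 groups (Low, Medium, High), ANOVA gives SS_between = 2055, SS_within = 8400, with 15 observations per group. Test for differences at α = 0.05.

df_between = 2, df_within = 42. F = MS_between/MS_within = 1027.5/200.0 = 5.138. F_crit ≈ 3.22. Reject H₀. At least one mean differs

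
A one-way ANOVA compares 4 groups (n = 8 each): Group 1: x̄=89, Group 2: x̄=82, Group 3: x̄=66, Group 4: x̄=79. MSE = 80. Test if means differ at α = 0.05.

Grand mean = 79.0. SS_between = 2224.0, MS_between = 741.33. F = 9.267, F_crit ≈ 2.947. Reject H₀.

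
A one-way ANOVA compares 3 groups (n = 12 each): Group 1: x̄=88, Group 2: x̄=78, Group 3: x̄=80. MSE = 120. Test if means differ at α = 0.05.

Grand mean = 82.0. SS_between = 672.0, MS_between = 336.0. F = 2.8, F_crit ≈ 3.285. Fail to reject H₀.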